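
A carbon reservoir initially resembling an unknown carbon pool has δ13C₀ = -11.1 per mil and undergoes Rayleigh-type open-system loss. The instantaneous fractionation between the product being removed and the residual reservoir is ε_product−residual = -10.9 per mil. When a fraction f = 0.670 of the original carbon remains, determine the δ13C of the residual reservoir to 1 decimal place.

-6.8 per mil

Rayleigh residual: δ_res = (δ₀ + 1000)·f^(α−1) − 1000
α = ε/1000 + 1 = 0.98910, so α − 1 = -0.01090
f^(α−1) = 0.670^(-0.01090) = 1.004375
δ_res = (-11.1 + 1000) × 1.004375 − 1000 = 993.226 − 1000 = -6.77 per mil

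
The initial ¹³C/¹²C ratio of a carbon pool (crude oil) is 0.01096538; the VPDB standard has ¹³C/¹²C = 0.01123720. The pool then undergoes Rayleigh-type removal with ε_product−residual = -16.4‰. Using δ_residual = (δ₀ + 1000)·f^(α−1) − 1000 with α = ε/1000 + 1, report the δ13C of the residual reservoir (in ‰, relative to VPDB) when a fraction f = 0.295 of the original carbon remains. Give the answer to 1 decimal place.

-4.5‰

δ₀ = (0.01096538/0.01123720 − 1)×1000 = (0.975811 − 1)×1000 = -24.189‰
α − 1 = ε/1000 = -0.0164
f^(α−1) = 0.295^(-0.0164) = 1.020223
δ_res = (-24.189 + 1000) × 1.020223 − 1000 = 995.544 − 1000 = -4.46‰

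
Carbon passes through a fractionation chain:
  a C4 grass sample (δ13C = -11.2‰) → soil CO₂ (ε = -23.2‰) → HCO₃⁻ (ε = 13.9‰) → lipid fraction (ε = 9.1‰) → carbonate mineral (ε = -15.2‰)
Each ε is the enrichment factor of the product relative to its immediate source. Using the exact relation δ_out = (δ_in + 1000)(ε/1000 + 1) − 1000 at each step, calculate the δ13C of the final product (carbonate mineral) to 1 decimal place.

step 1: δ = (-11.20 + 1000)·(-23.2/1000 + 1) − 1000 = -34.14‰
step 2: δ = (-34.14 + 1000)·(13.9/1000 + 1) − 1000 = -20.71‰
step 3: δ = (-20.71 + 1000)·(9.1/1000 + 1) − 1000 = -11.80‰
step 4: δ = (-11.80 + 1000)·(-15.2/1000 + 1) − 1000 = -26.82‰

-26.8‰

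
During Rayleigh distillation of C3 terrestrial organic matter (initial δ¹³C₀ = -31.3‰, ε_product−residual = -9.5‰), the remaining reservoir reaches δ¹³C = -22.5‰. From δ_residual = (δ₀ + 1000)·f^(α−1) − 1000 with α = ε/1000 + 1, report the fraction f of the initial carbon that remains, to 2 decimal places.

α − 1 = ε/1000 = -0.0095
(δ_res + 1000)/(δ₀ + 1000) = (-22.5 + 1000)/(-31.3 + 1000) = 977.5/968.7 = 1.009084
f = 1.009084^(1/-0.0095) = exp(ln(1.009084)/-0.0095) = exp(0.00904/-0.0095)
f = exp(-0.9519) = 0.3860

0.39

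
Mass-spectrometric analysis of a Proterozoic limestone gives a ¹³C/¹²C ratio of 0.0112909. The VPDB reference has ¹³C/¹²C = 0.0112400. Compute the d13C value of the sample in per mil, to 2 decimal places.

d13C = (R_sample / R_standard − 1) × 1000
R_sample / R_standard = 0.0112909 / 0.0112400 = 1.004528
d13C = (1.004528 − 1) × 1000 = 4.528 per mil

4.53 per mil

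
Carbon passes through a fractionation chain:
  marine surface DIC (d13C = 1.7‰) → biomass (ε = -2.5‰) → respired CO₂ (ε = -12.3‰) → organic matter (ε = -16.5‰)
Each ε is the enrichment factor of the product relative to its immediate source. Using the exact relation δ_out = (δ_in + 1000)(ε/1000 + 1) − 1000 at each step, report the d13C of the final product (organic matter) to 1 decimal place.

-29.4‰

step 1: δ = (1.70 + 1000)·(-2.5/1000 + 1) − 1000 = -0.80‰
step 2: δ = (-0.80 + 1000)·(-12.3/1000 + 1) − 1000 = -13.09‰
step 3: δ = (-13.09 + 1000)·(-16.5/1000 + 1) − 1000 = -29.38‰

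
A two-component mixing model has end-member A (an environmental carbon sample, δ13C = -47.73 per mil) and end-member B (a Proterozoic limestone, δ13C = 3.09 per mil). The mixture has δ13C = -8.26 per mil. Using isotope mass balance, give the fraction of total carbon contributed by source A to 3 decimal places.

0.223

δ_mix = f_A·δ_A + (1 − f_A)·δ_B  ⇒  f_A = (δ_mix − δ_B)/(δ_A − δ_B)
f_A = (-8.26 − (3.09)) / (-47.73 − (3.09))
f_A = -11.35 / -50.82 = 0.2233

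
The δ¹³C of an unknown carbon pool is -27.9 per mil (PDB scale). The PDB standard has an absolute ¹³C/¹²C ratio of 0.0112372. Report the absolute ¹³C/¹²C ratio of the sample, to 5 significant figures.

R_sample = R_standard × (δ¹³C/1000 + 1)
R_sample = 0.0112372 × (-27.9/1000 + 1) = 0.0112372 × 0.972100
R_sample = 0.0109237

0.010924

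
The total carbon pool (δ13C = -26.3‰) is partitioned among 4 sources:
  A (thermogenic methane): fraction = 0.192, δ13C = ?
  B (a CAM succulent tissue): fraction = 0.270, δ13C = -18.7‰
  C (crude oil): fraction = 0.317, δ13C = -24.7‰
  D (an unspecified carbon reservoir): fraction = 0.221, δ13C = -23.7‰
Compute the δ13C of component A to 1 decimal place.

Isotope mass balance: δ_bulk = Σ fᵢ·δᵢ.
-26.3 = 0.192×δ_A + 0.270×(-18.7) + 0.317×(-24.7) + 0.221×(-23.7)
0.192·δ_A = -26.3 − (-18.117) = -8.183
δ_A = -8.183 / 0.192 = -42.62‰

-42.6‰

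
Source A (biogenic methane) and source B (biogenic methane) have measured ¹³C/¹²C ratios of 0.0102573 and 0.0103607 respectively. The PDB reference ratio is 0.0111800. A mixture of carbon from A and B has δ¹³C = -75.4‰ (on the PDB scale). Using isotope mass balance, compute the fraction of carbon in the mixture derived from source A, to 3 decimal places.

δ_A = (0.0102573/0.0111800 − 1)×1000 = (0.917469 − 1)×1000 = -82.531‰
δ_B = (0.0103607/0.0111800 − 1)×1000 = (0.926717 − 1)×1000 = -73.283‰
f_A = (δ_mix − δ_B)/(δ_A − δ_B) = (-75.4 − (-73.283))/(-82.531 − (-73.283))
f_A = -2.117 / -9.249 = 0.2289

0.229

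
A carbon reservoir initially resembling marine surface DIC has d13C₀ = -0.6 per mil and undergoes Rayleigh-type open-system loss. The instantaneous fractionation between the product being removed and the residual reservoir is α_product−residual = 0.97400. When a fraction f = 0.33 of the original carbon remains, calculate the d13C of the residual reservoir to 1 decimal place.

Rayleigh residual: δ_res = (δ₀ + 1000)·f^(α−1) − 1000
α − 1 = -0.02600
f^(α−1) = 0.33^(-0.02600) = 1.029245
δ_res = (-0.6 + 1000) × 1.029245 − 1000 = 1028.627 − 1000 = 28.63 per mil

28.6 per mil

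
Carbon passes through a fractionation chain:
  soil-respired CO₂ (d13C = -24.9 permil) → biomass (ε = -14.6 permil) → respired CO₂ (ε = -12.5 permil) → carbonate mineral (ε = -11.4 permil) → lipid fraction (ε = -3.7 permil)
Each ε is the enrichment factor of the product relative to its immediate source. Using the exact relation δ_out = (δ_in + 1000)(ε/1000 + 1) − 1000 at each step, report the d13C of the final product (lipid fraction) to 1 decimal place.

step 1: δ = (-24.90 + 1000)·(-14.6/1000 + 1) − 1000 = -39.14 permil
step 2: δ = (-39.14 + 1000)·(-12.5/1000 + 1) − 1000 = -51.15 permil
step 3: δ = (-51.15 + 1000)·(-11.4/1000 + 1) − 1000 = -61.96 permil
step 4: δ = (-61.96 + 1000)·(-3.7/1000 + 1) − 1000 = -65.43 permil

-65.4 permil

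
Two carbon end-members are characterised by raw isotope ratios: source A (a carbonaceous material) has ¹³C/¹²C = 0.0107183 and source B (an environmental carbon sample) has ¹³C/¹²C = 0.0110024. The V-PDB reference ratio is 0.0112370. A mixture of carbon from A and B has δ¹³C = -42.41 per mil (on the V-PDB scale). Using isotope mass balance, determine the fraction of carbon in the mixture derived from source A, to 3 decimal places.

0.852

δ_A = (0.0107183/0.0112370 − 1)×1000 = (0.953840 − 1)×1000 = -46.160 per mil
δ_B = (0.0110024/0.0112370 − 1)×1000 = (0.979123 − 1)×1000 = -20.877 per mil
f_A = (δ_mix − δ_B)/(δ_A − δ_B) = (-42.41 − (-20.877))/(-46.160 − (-20.877))
f_A = -21.533 / -25.283 = 0.8517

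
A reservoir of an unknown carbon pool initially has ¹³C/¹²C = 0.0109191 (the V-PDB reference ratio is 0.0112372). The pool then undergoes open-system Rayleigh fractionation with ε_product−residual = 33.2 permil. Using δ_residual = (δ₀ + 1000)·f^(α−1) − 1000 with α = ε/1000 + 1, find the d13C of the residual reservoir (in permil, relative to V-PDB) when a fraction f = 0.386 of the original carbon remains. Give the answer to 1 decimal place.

-58.5 permil

δ₀ = (0.0109191/0.0112372 − 1)×1000 = (0.971692 − 1)×1000 = -28.308 permil
α − 1 = ε/1000 = 0.0332
f^(α−1) = 0.386^(0.0332) = 0.968891
δ_res = (-28.308 + 1000) × 0.968891 − 1000 = 941.463 − 1000 = -58.54 permil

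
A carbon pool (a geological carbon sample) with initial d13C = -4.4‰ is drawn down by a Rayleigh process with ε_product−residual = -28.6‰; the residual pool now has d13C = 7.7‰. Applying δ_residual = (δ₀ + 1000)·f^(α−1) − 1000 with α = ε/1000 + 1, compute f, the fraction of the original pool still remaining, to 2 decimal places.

0.66

α − 1 = ε/1000 = -0.0286
(δ_res + 1000)/(δ₀ + 1000) = (7.7 + 1000)/(-4.4 + 1000) = 1007.7/995.6 = 1.012153
f = 1.012153^(1/-0.0286) = exp(ln(1.012153)/-0.0286) = exp(0.01208/-0.0286)
f = exp(-0.4224) = 0.6555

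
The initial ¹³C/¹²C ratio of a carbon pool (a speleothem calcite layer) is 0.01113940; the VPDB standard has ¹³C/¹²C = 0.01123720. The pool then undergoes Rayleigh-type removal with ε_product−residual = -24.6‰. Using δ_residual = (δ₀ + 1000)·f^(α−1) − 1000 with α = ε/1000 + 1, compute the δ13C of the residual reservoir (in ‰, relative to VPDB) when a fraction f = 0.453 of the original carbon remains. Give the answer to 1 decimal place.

10.8‰

δ₀ = (0.01113940/0.01123720 − 1)×1000 = (0.991297 − 1)×1000 = -8.703‰
α − 1 = ε/1000 = -0.0246
f^(α−1) = 0.453^(-0.0246) = 1.019671
δ_res = (-8.703 + 1000) × 1.019671 − 1000 = 1010.796 − 1000 = 10.80‰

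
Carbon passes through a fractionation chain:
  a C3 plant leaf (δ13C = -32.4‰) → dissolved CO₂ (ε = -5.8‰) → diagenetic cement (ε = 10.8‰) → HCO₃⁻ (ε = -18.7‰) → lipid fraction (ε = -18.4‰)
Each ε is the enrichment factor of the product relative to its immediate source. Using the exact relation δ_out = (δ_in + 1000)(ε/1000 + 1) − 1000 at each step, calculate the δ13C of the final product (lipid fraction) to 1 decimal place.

-63.4‰

step 1: δ = (-32.40 + 1000)·(-5.8/1000 + 1) − 1000 = -38.01‰
step 2: δ = (-38.01 + 1000)·(10.8/1000 + 1) − 1000 = -27.62‰
step 3: δ = (-27.62 + 1000)·(-18.7/1000 + 1) − 1000 = -45.81‰
step 4: δ = (-45.81 + 1000)·(-18.4/1000 + 1) − 1000 = -63.36‰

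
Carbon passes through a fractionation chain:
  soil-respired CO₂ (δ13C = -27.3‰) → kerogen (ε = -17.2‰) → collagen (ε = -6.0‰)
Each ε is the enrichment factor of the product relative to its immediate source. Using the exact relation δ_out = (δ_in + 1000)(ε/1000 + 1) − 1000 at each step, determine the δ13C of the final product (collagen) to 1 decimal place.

-49.8‰

step 1: δ = (-27.30 + 1000)·(-17.2/1000 + 1) − 1000 = -44.03‰
step 2: δ = (-44.03 + 1000)·(-6.0/1000 + 1) − 1000 = -49.77‰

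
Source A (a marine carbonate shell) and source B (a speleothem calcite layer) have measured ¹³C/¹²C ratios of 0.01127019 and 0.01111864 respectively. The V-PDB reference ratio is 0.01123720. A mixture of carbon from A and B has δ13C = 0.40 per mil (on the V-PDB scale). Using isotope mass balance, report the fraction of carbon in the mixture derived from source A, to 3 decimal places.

δ_A = (0.01127019/0.01123720 − 1)×1000 = (1.002936 − 1)×1000 = 2.936 per mil
δ_B = (0.01111864/0.01123720 − 1)×1000 = (0.989449 − 1)×1000 = -10.551 per mil
f_A = (δ_mix − δ_B)/(δ_A − δ_B) = (0.40 − (-10.551))/(2.936 − (-10.551))
f_A = 10.951 / 13.486 = 0.8120

0.812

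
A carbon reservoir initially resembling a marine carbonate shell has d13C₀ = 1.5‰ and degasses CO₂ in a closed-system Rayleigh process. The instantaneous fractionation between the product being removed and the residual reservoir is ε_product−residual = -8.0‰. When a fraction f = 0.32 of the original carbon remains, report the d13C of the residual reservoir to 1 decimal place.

Rayleigh residual: δ_res = (δ₀ + 1000)·f^(α−1) − 1000
α = ε/1000 + 1 = 0.99200, so α − 1 = -0.00800
f^(α−1) = 0.32^(-0.00800) = 1.009157
δ_res = (1.5 + 1000) × 1.009157 − 1000 = 1010.671 − 1000 = 10.67‰

10.7‰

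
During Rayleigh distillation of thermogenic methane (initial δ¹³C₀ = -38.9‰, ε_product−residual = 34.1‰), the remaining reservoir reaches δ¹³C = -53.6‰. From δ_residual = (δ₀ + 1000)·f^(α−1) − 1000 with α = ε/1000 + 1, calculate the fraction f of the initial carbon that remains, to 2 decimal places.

0.64

α − 1 = ε/1000 = 0.0341
(δ_res + 1000)/(δ₀ + 1000) = (-53.6 + 1000)/(-38.9 + 1000) = 946.4/961.1 = 0.984705
f = 0.984705^(1/0.0341) = exp(ln(0.984705)/0.0341) = exp(-0.01541/0.0341)
f = exp(-0.4520) = 0.6364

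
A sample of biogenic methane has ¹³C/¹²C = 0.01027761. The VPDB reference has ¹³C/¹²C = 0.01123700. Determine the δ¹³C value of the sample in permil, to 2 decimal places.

-85.38 permil

δ¹³C = (R_sample / R_standard − 1) × 1000
R_sample / R_standard = 0.01027761 / 0.01123700 = 0.914622
δ¹³C = (0.914622 − 1) × 1000 = -85.378 permil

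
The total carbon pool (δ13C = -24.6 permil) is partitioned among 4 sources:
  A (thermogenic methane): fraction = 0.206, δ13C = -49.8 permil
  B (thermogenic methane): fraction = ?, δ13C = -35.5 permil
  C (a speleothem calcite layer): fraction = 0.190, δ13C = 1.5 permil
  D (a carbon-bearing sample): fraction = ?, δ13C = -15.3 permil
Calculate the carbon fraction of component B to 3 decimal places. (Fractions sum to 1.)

0.267

Let f_B and f_D be the unknown fractions; fractions sum to 1 so f_B + f_D = 0.604.
Mass balance: Σ fᵢ·δᵢ = δ_bulk ⇒ f_B·(-35.5) + f_D·(-15.3) = -24.6 − (-9.974) = -14.626
Substitute f_D = 0.604 − f_B:
f_B·(-35.5 − -15.3) = -14.626 − 0.604×(-15.3) = -5.385
f_B = -5.385 / -20.2 = 0.2666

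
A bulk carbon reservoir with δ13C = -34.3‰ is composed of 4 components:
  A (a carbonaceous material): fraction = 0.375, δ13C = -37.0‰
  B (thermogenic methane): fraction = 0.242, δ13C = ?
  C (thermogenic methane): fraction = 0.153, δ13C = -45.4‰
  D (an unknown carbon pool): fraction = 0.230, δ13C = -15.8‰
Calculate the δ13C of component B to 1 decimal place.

Isotope mass balance: δ_bulk = Σ fᵢ·δᵢ.
-34.3 = 0.375×(-37.0) + 0.242×δ_B + 0.153×(-45.4) + 0.230×(-15.8)
0.242·δ_B = -34.3 − (-24.455) = -9.845
δ_B = -9.845 / 0.242 = -40.68‰

-40.7‰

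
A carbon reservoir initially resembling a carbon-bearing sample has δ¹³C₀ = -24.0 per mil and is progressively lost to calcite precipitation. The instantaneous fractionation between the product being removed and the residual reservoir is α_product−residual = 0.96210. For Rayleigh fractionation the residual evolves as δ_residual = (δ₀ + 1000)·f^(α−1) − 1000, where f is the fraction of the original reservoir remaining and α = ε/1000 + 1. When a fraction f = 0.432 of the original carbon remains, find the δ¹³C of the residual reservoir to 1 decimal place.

7.5 per mil

Rayleigh residual: δ_res = (δ₀ + 1000)·f^(α−1) − 1000
α − 1 = -0.03790
f^(α−1) = 0.432^(-0.03790) = 1.032322
δ_res = (-24.0 + 1000) × 1.032322 − 1000 = 1007.546 − 1000 = 7.55 per mil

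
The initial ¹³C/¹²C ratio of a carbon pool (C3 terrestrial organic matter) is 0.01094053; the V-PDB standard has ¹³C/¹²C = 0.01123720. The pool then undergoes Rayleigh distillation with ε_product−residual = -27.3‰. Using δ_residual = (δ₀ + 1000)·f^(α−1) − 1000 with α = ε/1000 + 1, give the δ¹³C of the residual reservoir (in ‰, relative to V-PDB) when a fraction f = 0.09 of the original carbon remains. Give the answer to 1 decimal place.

39.8‰

δ₀ = (0.01094053/0.01123720 − 1)×1000 = (0.973599 − 1)×1000 = -26.401‰
α − 1 = ε/1000 = -0.0273
f^(α−1) = 0.09^(-0.0273) = 1.067946
δ_res = (-26.401 + 1000) × 1.067946 − 1000 = 1039.751 − 1000 = 39.75‰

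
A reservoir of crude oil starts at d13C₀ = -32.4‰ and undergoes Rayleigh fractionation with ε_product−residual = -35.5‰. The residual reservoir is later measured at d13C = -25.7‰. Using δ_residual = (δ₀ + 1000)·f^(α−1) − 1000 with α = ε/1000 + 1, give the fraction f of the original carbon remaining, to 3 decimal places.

0.823

α − 1 = ε/1000 = -0.0355
(δ_res + 1000)/(δ₀ + 1000) = (-25.7 + 1000)/(-32.4 + 1000) = 974.3/967.6 = 1.006924
f = 1.006924^(1/-0.0355) = exp(ln(1.006924)/-0.0355) = exp(0.00690/-0.0355)
f = exp(-0.1944) = 0.8233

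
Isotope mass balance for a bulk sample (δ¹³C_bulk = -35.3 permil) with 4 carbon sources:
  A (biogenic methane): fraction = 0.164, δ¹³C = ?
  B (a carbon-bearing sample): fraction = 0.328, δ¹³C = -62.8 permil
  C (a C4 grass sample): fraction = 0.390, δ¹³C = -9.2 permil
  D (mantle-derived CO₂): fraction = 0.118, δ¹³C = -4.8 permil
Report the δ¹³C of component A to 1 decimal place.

-64.3 permil

Isotope mass balance: δ_bulk = Σ fᵢ·δᵢ.
-35.3 = 0.164×δ_A + 0.328×(-62.8) + 0.390×(-9.2) + 0.118×(-4.8)
0.164·δ_A = -35.3 − (-24.753) = -10.547
δ_A = -10.547 / 0.164 = -64.31 permil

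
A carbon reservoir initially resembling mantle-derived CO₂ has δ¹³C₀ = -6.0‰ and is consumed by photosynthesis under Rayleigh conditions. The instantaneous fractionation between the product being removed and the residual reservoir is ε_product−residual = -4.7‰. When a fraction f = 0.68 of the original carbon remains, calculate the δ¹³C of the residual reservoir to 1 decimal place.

Rayleigh residual: δ_res = (δ₀ + 1000)·f^(α−1) − 1000
α = ε/1000 + 1 = 0.99530, so α − 1 = -0.00470
f^(α−1) = 0.68^(-0.00470) = 1.001814
δ_res = (-6.0 + 1000) × 1.001814 − 1000 = 995.803 − 1000 = -4.20‰

-4.2‰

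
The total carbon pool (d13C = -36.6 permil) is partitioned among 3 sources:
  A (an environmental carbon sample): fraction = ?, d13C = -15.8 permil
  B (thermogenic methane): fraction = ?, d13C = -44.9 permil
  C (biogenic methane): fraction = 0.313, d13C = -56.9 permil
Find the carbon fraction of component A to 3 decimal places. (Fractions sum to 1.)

Let f_A and f_B be the unknown fractions; fractions sum to 1 so f_A + f_B = 0.687.
Mass balance: Σ fᵢ·δᵢ = δ_bulk ⇒ f_A·(-15.8) + f_B·(-44.9) = -36.6 − (-17.810) = -18.790
Substitute f_B = 0.687 − f_A:
f_A·(-15.8 − -44.9) = -18.790 − 0.687×(-44.9) = 12.056
f_A = 12.056 / 29.1 = 0.4143

0.414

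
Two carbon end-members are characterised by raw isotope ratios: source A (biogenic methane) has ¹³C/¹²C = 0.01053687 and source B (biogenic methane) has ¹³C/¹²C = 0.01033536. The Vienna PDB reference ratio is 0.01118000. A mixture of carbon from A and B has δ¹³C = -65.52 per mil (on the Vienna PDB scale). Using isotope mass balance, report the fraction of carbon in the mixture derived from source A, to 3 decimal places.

δ_A = (0.01053687/0.01118000 − 1)×1000 = (0.942475 − 1)×1000 = -57.525 per mil
δ_B = (0.01033536/0.01118000 − 1)×1000 = (0.924451 − 1)×1000 = -75.549 per mil
f_A = (δ_mix − δ_B)/(δ_A − δ_B) = (-65.52 − (-75.549))/(-57.525 − (-75.549))
f_A = 10.029 / 18.024 = 0.5564

0.556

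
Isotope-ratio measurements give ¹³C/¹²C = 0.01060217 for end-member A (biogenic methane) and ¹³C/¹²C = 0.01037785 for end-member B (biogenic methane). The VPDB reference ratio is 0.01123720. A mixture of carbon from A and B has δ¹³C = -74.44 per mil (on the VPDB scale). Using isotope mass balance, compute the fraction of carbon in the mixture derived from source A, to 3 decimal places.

0.102

δ_A = (0.01060217/0.01123720 − 1)×1000 = (0.943489 − 1)×1000 = -56.511 per mil
δ_B = (0.01037785/0.01123720 − 1)×1000 = (0.923526 − 1)×1000 = -76.474 per mil
f_A = (δ_mix − δ_B)/(δ_A − δ_B) = (-74.44 − (-76.474))/(-56.511 − (-76.474))
f_A = 2.034 / 19.962 = 0.1019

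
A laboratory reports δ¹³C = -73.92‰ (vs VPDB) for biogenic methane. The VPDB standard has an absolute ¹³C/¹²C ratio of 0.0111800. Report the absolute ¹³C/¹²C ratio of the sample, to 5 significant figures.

R_sample = R_standard × (δ¹³C/1000 + 1)
R_sample = 0.0111800 × (-73.92/1000 + 1) = 0.0111800 × 0.926080
R_sample = 0.0103536

0.010354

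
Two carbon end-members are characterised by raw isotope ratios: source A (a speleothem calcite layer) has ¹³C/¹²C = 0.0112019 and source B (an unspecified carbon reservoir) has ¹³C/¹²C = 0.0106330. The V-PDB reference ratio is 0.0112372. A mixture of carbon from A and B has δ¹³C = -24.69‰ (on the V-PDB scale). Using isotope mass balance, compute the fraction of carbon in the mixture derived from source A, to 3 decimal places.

δ_A = (0.0112019/0.0112372 − 1)×1000 = (0.996859 − 1)×1000 = -3.141‰
δ_B = (0.0106330/0.0112372 − 1)×1000 = (0.946232 − 1)×1000 = -53.768‰
f_A = (δ_mix − δ_B)/(δ_A − δ_B) = (-24.69 − (-53.768))/(-3.141 − (-53.768))
f_A = 29.078 / 50.626 = 0.5744

0.574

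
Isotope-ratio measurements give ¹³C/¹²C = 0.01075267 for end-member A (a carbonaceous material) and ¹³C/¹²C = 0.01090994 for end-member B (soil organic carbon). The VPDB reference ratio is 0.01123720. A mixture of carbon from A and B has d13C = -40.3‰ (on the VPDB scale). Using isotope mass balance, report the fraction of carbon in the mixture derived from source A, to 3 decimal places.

0.799

δ_A = (0.01075267/0.01123720 − 1)×1000 = (0.956882 − 1)×1000 = -43.118‰
δ_B = (0.01090994/0.01123720 − 1)×1000 = (0.970877 − 1)×1000 = -29.123‰
f_A = (δ_mix − δ_B)/(δ_A − δ_B) = (-40.3 − (-29.123))/(-43.118 − (-29.123))
f_A = -11.177 / -13.995 = 0.7986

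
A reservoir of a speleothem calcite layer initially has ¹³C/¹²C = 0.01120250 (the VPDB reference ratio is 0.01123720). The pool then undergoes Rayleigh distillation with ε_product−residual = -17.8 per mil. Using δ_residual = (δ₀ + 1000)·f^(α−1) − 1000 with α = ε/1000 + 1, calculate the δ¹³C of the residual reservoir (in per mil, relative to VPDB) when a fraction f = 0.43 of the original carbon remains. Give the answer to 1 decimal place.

δ₀ = (0.01120250/0.01123720 − 1)×1000 = (0.996912 − 1)×1000 = -3.088 per mil
α − 1 = ε/1000 = -0.0178
f^(α−1) = 0.43^(-0.0178) = 1.015136
δ_res = (-3.088 + 1000) × 1.015136 − 1000 = 1012.001 − 1000 = 12.00 per mil

12.0 per mil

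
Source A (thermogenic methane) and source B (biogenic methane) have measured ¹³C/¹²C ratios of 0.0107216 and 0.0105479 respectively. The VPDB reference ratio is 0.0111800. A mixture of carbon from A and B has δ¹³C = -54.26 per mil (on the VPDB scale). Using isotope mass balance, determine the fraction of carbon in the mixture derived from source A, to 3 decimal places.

δ_A = (0.0107216/0.0111800 − 1)×1000 = (0.958998 − 1)×1000 = -41.002 per mil
δ_B = (0.0105479/0.0111800 − 1)×1000 = (0.943462 − 1)×1000 = -56.538 per mil
f_A = (δ_mix − δ_B)/(δ_A − δ_B) = (-54.26 − (-56.538))/(-41.002 − (-56.538))
f_A = 2.278 / 15.537 = 0.1467

0.147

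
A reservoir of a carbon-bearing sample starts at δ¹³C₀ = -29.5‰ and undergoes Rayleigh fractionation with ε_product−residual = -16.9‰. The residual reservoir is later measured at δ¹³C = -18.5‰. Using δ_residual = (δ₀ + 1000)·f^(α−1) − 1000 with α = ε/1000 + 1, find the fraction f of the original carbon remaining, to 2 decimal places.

0.51

α − 1 = ε/1000 = -0.0169
(δ_res + 1000)/(δ₀ + 1000) = (-18.5 + 1000)/(-29.5 + 1000) = 981.5/970.5 = 1.011334
f = 1.011334^(1/-0.0169) = exp(ln(1.011334)/-0.0169) = exp(0.01127/-0.0169)
f = exp(-0.6669) = 0.5133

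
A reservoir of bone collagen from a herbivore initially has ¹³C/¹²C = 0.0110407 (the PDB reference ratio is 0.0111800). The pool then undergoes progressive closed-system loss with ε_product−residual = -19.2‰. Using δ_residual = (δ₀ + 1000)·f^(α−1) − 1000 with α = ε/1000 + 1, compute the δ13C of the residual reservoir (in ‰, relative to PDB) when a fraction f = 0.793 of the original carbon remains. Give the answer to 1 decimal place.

δ₀ = (0.0110407/0.0111800 − 1)×1000 = (0.987540 − 1)×1000 = -12.460‰
α − 1 = ε/1000 = -0.0192
f^(α−1) = 0.793^(-0.0192) = 1.004463
δ_res = (-12.460 + 1000) × 1.004463 − 1000 = 991.948 − 1000 = -8.05‰

-8.1‰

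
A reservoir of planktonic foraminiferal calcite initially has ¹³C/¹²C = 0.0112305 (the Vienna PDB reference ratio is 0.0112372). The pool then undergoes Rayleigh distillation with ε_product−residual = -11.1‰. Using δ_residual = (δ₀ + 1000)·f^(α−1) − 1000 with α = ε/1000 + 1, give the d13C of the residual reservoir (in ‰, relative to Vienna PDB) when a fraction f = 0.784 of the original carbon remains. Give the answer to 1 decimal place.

2.1‰

δ₀ = (0.0112305/0.0112372 − 1)×1000 = (0.999404 − 1)×1000 = -0.596‰
α − 1 = ε/1000 = -0.0111
f^(α−1) = 0.784^(-0.0111) = 1.002705
δ_res = (-0.596 + 1000) × 1.002705 − 1000 = 1002.107 − 1000 = 2.11‰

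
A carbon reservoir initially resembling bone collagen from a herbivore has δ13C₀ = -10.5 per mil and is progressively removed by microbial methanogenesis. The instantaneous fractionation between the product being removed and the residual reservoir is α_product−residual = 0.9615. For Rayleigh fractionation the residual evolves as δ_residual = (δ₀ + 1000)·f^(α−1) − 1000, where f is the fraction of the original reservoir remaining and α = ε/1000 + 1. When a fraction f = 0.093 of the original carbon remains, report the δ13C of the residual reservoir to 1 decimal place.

84.2 per mil

Rayleigh residual: δ_res = (δ₀ + 1000)·f^(α−1) − 1000
α − 1 = -0.03850
f^(α−1) = 0.093^(-0.03850) = 1.095755
δ_res = (-10.5 + 1000) × 1.095755 − 1000 = 1084.249 − 1000 = 84.25 per mil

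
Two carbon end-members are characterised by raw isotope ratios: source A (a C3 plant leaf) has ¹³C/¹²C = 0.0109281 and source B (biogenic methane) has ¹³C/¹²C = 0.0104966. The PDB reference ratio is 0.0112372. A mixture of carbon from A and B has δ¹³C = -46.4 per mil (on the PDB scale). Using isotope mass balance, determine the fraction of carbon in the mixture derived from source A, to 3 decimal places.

δ_A = (0.0109281/0.0112372 − 1)×1000 = (0.972493 − 1)×1000 = -27.507 per mil
δ_B = (0.0104966/0.0112372 − 1)×1000 = (0.934094 − 1)×1000 = -65.906 per mil
f_A = (δ_mix − δ_B)/(δ_A − δ_B) = (-46.4 − (-65.906))/(-27.507 − (-65.906))
f_A = 19.506 / 38.399 = 0.5080

0.508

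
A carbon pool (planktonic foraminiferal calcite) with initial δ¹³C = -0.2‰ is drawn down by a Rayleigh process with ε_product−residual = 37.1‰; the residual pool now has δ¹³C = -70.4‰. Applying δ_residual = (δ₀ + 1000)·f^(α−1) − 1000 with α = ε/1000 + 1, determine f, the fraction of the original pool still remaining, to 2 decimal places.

0.14

α − 1 = ε/1000 = 0.0371
(δ_res + 1000)/(δ₀ + 1000) = (-70.4 + 1000)/(-0.2 + 1000) = 929.6/999.8 = 0.929786
f = 0.929786^(1/0.0371) = exp(ln(0.929786)/0.0371) = exp(-0.07280/0.0371)
f = exp(-1.9623) = 0.1405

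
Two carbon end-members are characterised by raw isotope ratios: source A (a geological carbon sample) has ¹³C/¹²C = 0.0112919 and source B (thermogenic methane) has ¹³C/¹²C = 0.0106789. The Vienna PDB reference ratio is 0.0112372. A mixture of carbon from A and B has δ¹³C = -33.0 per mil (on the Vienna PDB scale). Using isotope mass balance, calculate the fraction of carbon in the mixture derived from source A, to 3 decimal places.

0.306

δ_A = (0.0112919/0.0112372 − 1)×1000 = (1.004868 − 1)×1000 = 4.868 per mil
δ_B = (0.0106789/0.0112372 − 1)×1000 = (0.950317 − 1)×1000 = -49.683 per mil
f_A = (δ_mix − δ_B)/(δ_A − δ_B) = (-33.0 − (-49.683))/(4.868 − (-49.683))
f_A = 16.683 / 54.551 = 0.3058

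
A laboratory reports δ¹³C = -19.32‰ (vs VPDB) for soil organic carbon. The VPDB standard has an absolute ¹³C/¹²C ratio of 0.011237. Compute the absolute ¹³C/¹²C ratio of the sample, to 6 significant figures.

R_sample = R_standard × (δ¹³C/1000 + 1)
R_sample = 0.011237 × (-19.32/1000 + 1) = 0.011237 × 0.980680
R_sample = 0.0110199

0.0110199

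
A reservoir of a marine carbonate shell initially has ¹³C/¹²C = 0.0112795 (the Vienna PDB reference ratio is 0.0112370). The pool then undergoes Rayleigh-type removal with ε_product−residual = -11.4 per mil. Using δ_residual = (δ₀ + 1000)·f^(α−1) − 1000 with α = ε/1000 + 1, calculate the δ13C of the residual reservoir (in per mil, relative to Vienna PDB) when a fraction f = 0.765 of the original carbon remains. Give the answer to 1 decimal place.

6.9 per mil

δ₀ = (0.0112795/0.0112370 − 1)×1000 = (1.003782 − 1)×1000 = 3.782 per mil
α − 1 = ε/1000 = -0.0114
f^(α−1) = 0.765^(-0.0114) = 1.003058
δ_res = (3.782 + 1000) × 1.003058 − 1000 = 1006.852 − 1000 = 6.85 per mil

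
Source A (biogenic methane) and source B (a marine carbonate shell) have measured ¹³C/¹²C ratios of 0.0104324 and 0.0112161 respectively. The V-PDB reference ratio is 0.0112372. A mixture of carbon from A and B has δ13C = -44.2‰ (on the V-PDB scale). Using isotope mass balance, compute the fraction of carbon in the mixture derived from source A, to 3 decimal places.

0.607

δ_A = (0.0104324/0.0112372 − 1)×1000 = (0.928381 − 1)×1000 = -71.619‰
δ_B = (0.0112161/0.0112372 − 1)×1000 = (0.998122 − 1)×1000 = -1.878‰
f_A = (δ_mix − δ_B)/(δ_A − δ_B) = (-44.2 − (-1.878))/(-71.619 − (-1.878))
f_A = -42.322 / -69.742 = 0.6068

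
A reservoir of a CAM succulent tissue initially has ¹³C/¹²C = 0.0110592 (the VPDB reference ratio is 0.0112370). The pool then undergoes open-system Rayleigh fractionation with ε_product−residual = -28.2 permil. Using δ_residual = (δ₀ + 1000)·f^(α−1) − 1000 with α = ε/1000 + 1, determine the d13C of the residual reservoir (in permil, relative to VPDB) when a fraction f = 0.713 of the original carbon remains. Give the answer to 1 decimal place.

-6.4 permil

δ₀ = (0.0110592/0.0112370 − 1)×1000 = (0.984177 − 1)×1000 = -15.823 permil
α − 1 = ε/1000 = -0.0282
f^(α−1) = 0.713^(-0.0282) = 1.009585
δ_res = (-15.823 + 1000) × 1.009585 − 1000 = 993.611 − 1000 = -6.39 permil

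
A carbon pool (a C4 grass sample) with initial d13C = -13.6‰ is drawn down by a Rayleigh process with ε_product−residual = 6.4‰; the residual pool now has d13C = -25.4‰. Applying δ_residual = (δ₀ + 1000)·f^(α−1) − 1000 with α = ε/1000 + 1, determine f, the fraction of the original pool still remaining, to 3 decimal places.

0.153

α − 1 = ε/1000 = 0.0064
(δ_res + 1000)/(δ₀ + 1000) = (-25.4 + 1000)/(-13.6 + 1000) = 974.6/986.4 = 0.988037
f = 0.988037^(1/0.0064) = exp(ln(0.988037)/0.0064) = exp(-0.01203/0.0064)
f = exp(-1.8804) = 0.1525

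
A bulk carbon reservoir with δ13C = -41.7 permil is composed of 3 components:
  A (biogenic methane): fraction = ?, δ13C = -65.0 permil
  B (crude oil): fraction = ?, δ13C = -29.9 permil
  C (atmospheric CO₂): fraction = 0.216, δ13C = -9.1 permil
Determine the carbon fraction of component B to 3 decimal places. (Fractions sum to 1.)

Let f_B and f_A be the unknown fractions; fractions sum to 1 so f_B + f_A = 0.784.
Mass balance: Σ fᵢ·δᵢ = δ_bulk ⇒ f_B·(-29.9) + f_A·(-65.0) = -41.7 − (-1.966) = -39.734
Substitute f_A = 0.784 − f_B:
f_B·(-29.9 − -65.0) = -39.734 − 0.784×(-65.0) = 11.226
f_B = 11.226 / 35.1 = 0.3198

0.320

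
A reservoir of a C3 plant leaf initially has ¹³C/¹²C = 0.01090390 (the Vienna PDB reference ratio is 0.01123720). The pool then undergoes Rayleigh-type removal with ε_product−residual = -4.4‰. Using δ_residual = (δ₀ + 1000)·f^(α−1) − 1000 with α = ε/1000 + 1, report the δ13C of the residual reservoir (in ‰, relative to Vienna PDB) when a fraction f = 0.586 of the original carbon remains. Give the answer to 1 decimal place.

-27.4‰

δ₀ = (0.01090390/0.01123720 − 1)×1000 = (0.970340 − 1)×1000 = -29.660‰
α − 1 = ε/1000 = -0.0044
f^(α−1) = 0.586^(-0.0044) = 1.002354
δ_res = (-29.660 + 1000) × 1.002354 − 1000 = 972.624 − 1000 = -27.38‰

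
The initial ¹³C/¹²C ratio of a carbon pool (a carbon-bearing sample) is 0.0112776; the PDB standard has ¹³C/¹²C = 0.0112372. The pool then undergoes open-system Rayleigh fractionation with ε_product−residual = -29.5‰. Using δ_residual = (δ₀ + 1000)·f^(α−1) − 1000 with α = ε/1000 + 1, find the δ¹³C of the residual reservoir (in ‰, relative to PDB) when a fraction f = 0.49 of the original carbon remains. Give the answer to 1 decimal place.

δ₀ = (0.0112776/0.0112372 − 1)×1000 = (1.003595 − 1)×1000 = 3.595‰
α − 1 = ε/1000 = -0.0295
f^(α−1) = 0.49^(-0.0295) = 1.021267
δ_res = (3.595 + 1000) × 1.021267 − 1000 = 1024.938 − 1000 = 24.94‰

24.9‰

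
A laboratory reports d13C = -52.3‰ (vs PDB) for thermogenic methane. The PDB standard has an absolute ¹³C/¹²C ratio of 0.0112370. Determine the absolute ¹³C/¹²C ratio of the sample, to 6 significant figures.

0.0106493

R_sample = R_standard × (d13C/1000 + 1)
R_sample = 0.0112370 × (-52.3/1000 + 1) = 0.0112370 × 0.947700
R_sample = 0.0106493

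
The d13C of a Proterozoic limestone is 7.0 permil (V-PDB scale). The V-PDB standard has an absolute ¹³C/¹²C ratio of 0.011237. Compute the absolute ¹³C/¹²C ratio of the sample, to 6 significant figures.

0.0113157

R_sample = R_standard × (d13C/1000 + 1)
R_sample = 0.011237 × (7.0/1000 + 1) = 0.011237 × 1.007000
R_sample = 0.0113157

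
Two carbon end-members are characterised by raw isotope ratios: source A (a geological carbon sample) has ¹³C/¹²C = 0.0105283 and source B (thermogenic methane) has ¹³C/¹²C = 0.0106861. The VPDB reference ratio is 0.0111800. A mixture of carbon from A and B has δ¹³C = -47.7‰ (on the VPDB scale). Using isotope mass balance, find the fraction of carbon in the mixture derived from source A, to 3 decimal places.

0.250

δ_A = (0.0105283/0.0111800 − 1)×1000 = (0.941708 − 1)×1000 = -58.292‰
δ_B = (0.0106861/0.0111800 − 1)×1000 = (0.955823 − 1)×1000 = -44.177‰
f_A = (δ_mix − δ_B)/(δ_A − δ_B) = (-47.7 − (-44.177))/(-58.292 − (-44.177))
f_A = -3.523 / -14.114 = 0.2496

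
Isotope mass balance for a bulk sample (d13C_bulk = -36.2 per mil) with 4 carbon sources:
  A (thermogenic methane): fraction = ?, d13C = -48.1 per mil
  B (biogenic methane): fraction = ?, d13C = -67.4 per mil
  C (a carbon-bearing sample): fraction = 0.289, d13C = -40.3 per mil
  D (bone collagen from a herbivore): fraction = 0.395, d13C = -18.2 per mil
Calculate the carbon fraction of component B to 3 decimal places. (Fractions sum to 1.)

0.112

Let f_B and f_A be the unknown fractions; fractions sum to 1 so f_B + f_A = 0.316.
Mass balance: Σ fᵢ·δᵢ = δ_bulk ⇒ f_B·(-67.4) + f_A·(-48.1) = -36.2 − (-18.836) = -17.364
Substitute f_A = 0.316 − f_B:
f_B·(-67.4 − -48.1) = -17.364 − 0.316×(-48.1) = -2.165
f_B = -2.165 / -19.3 = 0.1122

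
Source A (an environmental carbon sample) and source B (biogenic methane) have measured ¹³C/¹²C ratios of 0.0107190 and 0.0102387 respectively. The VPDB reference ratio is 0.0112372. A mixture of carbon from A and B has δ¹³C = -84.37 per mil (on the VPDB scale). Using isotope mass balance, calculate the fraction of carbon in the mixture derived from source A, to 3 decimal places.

0.105

δ_A = (0.0107190/0.0112372 − 1)×1000 = (0.953885 − 1)×1000 = -46.115 per mil
δ_B = (0.0102387/0.0112372 − 1)×1000 = (0.911143 − 1)×1000 = -88.857 per mil
f_A = (δ_mix − δ_B)/(δ_A − δ_B) = (-84.37 − (-88.857))/(-46.115 − (-88.857))
f_A = 4.487 / 42.742 = 0.1050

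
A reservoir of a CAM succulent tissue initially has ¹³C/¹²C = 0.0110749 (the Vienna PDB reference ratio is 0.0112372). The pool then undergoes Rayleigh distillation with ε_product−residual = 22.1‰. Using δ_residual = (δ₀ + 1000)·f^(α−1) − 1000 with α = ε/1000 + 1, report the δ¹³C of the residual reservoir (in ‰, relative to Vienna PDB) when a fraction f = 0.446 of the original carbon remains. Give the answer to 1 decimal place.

δ₀ = (0.0110749/0.0112372 − 1)×1000 = (0.985557 − 1)×1000 = -14.443‰
α − 1 = ε/1000 = 0.0221
f^(α−1) = 0.446^(0.0221) = 0.982314
δ_res = (-14.443 + 1000) × 0.982314 − 1000 = 968.126 − 1000 = -31.87‰

-31.9‰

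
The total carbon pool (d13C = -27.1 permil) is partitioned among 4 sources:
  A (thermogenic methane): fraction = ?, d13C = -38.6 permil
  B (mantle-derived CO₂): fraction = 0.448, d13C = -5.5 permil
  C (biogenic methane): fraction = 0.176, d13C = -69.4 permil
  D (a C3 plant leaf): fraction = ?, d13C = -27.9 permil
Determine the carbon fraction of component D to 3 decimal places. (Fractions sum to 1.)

0.196

Let f_D and f_A be the unknown fractions; fractions sum to 1 so f_D + f_A = 0.376.
Mass balance: Σ fᵢ·δᵢ = δ_bulk ⇒ f_D·(-27.9) + f_A·(-38.6) = -27.1 − (-14.678) = -12.422
Substitute f_A = 0.376 − f_D:
f_D·(-27.9 − -38.6) = -12.422 − 0.376×(-38.6) = 2.092
f_D = 2.092 / 10.7 = 0.1955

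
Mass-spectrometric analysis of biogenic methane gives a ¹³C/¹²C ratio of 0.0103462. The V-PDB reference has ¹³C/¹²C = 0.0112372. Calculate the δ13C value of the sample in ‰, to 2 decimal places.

δ13C = (R_sample / R_standard − 1) × 1000
R_sample / R_standard = 0.0103462 / 0.0112372 = 0.920710
δ13C = (0.920710 − 1) × 1000 = -79.290‰

-79.29‰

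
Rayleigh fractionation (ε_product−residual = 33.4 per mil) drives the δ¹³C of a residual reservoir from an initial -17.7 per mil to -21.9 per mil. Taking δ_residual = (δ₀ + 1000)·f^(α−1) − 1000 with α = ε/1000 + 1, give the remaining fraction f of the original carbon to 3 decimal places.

0.880

α − 1 = ε/1000 = 0.0334
(δ_res + 1000)/(δ₀ + 1000) = (-21.9 + 1000)/(-17.7 + 1000) = 978.1/982.3 = 0.995724
f = 0.995724^(1/0.0334) = exp(ln(0.995724)/0.0334) = exp(-0.00428/0.0334)
f = exp(-0.1283) = 0.8796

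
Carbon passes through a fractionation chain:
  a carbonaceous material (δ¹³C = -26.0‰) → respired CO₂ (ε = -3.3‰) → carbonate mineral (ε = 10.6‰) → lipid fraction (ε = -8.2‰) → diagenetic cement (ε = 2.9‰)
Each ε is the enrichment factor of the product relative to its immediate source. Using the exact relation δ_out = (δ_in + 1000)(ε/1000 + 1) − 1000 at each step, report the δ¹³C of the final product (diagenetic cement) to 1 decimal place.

step 1: δ = (-26.00 + 1000)·(-3.3/1000 + 1) − 1000 = -29.21‰
step 2: δ = (-29.21 + 1000)·(10.6/1000 + 1) − 1000 = -18.92‰
step 3: δ = (-18.92 + 1000)·(-8.2/1000 + 1) − 1000 = -26.97‰
step 4: δ = (-26.97 + 1000)·(2.9/1000 + 1) − 1000 = -24.15‰

-24.1‰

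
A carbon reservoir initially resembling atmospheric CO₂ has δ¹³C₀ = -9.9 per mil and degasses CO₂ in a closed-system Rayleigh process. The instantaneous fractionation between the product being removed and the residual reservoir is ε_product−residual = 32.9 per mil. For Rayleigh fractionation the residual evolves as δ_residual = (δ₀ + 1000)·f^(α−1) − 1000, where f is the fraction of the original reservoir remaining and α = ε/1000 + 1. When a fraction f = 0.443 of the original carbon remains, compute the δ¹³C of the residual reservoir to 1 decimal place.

Rayleigh residual: δ_res = (δ₀ + 1000)·f^(α−1) − 1000
α = ε/1000 + 1 = 1.03290, so α − 1 = 0.03290
f^(α−1) = 0.443^(0.03290) = 0.973569
δ_res = (-9.9 + 1000) × 0.973569 − 1000 = 963.931 − 1000 = -36.07 per mil

-36.1 per mil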